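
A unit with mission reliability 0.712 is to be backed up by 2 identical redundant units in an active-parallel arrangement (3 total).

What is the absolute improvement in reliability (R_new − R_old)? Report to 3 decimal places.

R_before = 0.712
R_after = 1 − (1 − 0.712)^3 = 0.976
ΔR = 0.976 − 0.712 = 0.264

0.264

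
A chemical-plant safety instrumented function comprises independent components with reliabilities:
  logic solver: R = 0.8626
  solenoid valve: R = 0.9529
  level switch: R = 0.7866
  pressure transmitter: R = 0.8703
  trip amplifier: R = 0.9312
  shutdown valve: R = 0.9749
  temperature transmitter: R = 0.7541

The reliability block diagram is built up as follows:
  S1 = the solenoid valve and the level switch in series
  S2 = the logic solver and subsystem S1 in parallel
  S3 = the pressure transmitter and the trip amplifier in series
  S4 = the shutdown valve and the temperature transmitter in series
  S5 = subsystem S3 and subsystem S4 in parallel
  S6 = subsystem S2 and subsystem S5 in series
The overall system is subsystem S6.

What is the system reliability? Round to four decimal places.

0.9171

Series (solenoid valve and level switch): 0.952900 × 0.786600 = 0.749551
Parallel (logic solver and [0.749551]): 1 − (1 − 0.862600)(1 − 0.749551) = 0.965588
Series (pressure transmitter and trip amplifier): 0.870300 × 0.931200 = 0.810423
Series (shutdown valve and temperature transmitter): 0.974900 × 0.754100 = 0.735172
Parallel ([0.810423] and [0.735172]): 1 − (1 − 0.810423)(1 − 0.735172) = 0.949795
Series ([0.965588] and [0.949795]): 0.965588 × 0.949795 = 0.9171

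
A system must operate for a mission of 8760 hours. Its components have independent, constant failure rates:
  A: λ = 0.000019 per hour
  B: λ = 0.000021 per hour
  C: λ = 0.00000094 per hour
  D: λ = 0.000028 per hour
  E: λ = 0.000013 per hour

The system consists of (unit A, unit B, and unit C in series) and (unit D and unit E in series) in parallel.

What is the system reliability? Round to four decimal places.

R(A) = exp(−0.000019 × 8760) = 0.846674
R(B) = exp(−0.000021 × 8760) = 0.831969
R(C) = exp(−0.00000094 × 8760) = 0.991799
R(D) = exp(−0.000028 × 8760) = 0.782485
R(E) = exp(−0.000013 × 8760) = 0.892365
Series (A, B, and C): 0.846674 × 0.831969 × 0.991799 = 0.698630
Series (D and E): 0.782485 × 0.892365 = 0.698262
Parallel ([0.698630] and [0.698262]): 1 − (1 − 0.698630)(1 − 0.698262) = 0.9091

0.9091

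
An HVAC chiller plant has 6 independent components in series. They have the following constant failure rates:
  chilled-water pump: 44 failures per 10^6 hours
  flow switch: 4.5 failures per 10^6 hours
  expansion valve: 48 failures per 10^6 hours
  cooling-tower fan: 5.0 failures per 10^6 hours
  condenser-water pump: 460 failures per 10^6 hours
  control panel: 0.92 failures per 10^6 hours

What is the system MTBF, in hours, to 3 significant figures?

1780

Series of exponential components: λ_sys = Σ λ_i
λ_sys = 0.000044 + 0.0000045 + 0.000048 + 0.0000050 + 0.00046 + 0.00000092 = 5.6242e-04 /h
MTBF = 1 / λ_sys = 1780 h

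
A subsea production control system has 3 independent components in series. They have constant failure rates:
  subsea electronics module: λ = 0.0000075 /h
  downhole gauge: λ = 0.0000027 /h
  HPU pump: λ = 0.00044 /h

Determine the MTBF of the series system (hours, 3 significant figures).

2220

Series of exponential components: λ_sys = Σ λ_i
λ_sys = 0.0000075 + 0.0000027 + 0.00044 = 4.5020e-04 /h
MTBF = 1 / λ_sys = 2220 h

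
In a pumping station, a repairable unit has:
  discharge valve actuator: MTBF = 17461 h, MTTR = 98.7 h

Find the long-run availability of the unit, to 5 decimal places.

0.99438

A(discharge valve actuator) = MTBF/(MTBF+MTTR) = 17461/(17461+98.7) = 0.99438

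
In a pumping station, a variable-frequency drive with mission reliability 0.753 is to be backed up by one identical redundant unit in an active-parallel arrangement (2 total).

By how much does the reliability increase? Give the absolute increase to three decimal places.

0.186

R_before = 0.753
R_after = 1 − (1 − 0.753)^2 = 0.939
ΔR = 0.939 − 0.753 = 0.186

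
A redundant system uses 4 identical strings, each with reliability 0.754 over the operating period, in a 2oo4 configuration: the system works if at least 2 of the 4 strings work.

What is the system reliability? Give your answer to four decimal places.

R = Σ_{i=2}^{4} C(4,i) p^i (1−p)^{4−i} with p = 0.754
C(4,2)·0.754^2·0.246^2 = 0.206426
C(4,3)·0.754^3·0.246^1 = 0.421802
C(4,4)·0.754^4·0.246^0 = 0.323210
Sum = 0.9514

0.9514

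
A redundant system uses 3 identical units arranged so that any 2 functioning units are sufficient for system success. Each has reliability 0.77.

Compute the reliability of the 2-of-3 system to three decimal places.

R = Σ_{i=2}^{3} C(3,i) p^i (1−p)^{3−i} with p = 0.77
C(3,2)·0.77^2·0.23^1 = 0.40910
C(3,3)·0.77^3·0.23^0 = 0.45653
Sum = 0.866

0.866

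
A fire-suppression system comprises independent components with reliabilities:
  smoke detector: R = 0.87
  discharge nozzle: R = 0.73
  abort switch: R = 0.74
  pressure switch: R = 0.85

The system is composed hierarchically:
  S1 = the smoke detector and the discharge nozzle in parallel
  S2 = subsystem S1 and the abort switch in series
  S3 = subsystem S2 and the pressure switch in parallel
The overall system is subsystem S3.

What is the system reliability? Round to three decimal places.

0.957

Parallel (smoke detector and discharge nozzle): 1 − (1 − 0.87000)(1 − 0.73000) = 0.96490
Series ([0.96490] and abort switch): 0.96490 × 0.74000 = 0.71403
Parallel ([0.71403] and pressure switch): 1 − (1 − 0.71403)(1 − 0.85000) = 0.957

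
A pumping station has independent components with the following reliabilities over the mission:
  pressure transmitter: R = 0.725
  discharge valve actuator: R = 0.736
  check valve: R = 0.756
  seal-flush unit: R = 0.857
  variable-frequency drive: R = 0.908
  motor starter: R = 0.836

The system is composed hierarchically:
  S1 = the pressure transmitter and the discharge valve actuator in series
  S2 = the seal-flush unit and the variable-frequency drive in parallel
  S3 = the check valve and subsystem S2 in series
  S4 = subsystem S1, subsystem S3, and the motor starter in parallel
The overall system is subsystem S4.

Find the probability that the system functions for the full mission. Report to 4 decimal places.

0.9806

Series (pressure transmitter and discharge valve actuator): 0.725000 × 0.736000 = 0.533600
Parallel (seal-flush unit and variable-frequency drive): 1 − (1 − 0.857000)(1 − 0.908000) = 0.986844
Series (check valve and [0.986844]): 0.756000 × 0.986844 = 0.746054
Parallel ([0.533600], [0.746054], and motor starter): 1 − (1 − 0.533600)(1 − 0.746054)(1 − 0.836000) = 0.9806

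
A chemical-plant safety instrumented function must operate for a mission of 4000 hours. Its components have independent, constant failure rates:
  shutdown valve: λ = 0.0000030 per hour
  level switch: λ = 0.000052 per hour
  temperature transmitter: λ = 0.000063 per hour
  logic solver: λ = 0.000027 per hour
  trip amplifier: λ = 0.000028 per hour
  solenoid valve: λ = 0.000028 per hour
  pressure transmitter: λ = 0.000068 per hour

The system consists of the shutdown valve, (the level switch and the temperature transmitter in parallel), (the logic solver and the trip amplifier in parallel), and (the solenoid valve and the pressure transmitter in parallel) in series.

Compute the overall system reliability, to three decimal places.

R(shutdown valve) = exp(−0.0000030 × 4000) = 0.98807
R(level switch) = exp(−0.000052 × 4000) = 0.81221
R(temperature transmitter) = exp(−0.000063 × 4000) = 0.77724
R(logic solver) = exp(−0.000027 × 4000) = 0.89763
R(trip amplifier) = exp(−0.000028 × 4000) = 0.89404
R(solenoid valve) = exp(−0.000028 × 4000) = 0.89404
R(pressure transmitter) = exp(−0.000068 × 4000) = 0.76185
Parallel (level switch and temperature transmitter): 1 − (1 − 0.81221)(1 − 0.77724) = 0.95817
Parallel (logic solver and trip amplifier): 1 − (1 − 0.89763)(1 − 0.89404) = 0.98915
Parallel (solenoid valve and pressure transmitter): 1 − (1 − 0.89404)(1 − 0.76185) = 0.97477
Series (shutdown valve, [0.95817], [0.98915], and [0.97477]): 0.98807 × 0.95817 × 0.98915 × 0.97477 = 0.913

0.913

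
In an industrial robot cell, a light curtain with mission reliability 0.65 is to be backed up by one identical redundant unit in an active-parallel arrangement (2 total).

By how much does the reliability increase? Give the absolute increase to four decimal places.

R_before = 0.65
R_after = 1 − (1 − 0.65)^2 = 0.8775
ΔR = 0.8775 − 0.65 = 0.2275

0.2275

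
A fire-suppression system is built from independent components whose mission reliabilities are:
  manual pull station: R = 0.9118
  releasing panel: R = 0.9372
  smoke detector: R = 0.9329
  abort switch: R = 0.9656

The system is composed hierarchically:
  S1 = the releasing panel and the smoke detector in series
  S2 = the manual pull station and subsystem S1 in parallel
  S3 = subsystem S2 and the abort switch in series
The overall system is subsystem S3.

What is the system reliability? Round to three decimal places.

0.955

Series (releasing panel and smoke detector): 0.93720 × 0.93290 = 0.87431
Parallel (manual pull station and [0.87431]): 1 − (1 − 0.91180)(1 − 0.87431) = 0.98891
Series ([0.98891] and abort switch): 0.98891 × 0.96560 = 0.955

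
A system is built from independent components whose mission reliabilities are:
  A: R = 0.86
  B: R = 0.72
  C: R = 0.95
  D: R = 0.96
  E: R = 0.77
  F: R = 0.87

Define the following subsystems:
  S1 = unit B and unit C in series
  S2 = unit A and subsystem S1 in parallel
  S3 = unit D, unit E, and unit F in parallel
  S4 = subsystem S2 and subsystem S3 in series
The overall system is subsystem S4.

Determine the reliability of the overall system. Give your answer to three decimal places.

Series (B and C): 0.72000 × 0.95000 = 0.68400
Parallel (A and [0.68400]): 1 − (1 − 0.86000)(1 − 0.68400) = 0.95576
Parallel (D, E, and F): 1 − (1 − 0.96000)(1 − 0.77000)(1 − 0.87000) = 0.99880
Series ([0.95576] and [0.99880]): 0.95576 × 0.99880 = 0.955

0.955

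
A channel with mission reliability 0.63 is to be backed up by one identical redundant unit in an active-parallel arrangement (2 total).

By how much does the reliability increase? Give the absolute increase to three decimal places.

0.233

R_before = 0.63
R_after = 1 − (1 − 0.63)^2 = 0.863
ΔR = 0.863 − 0.63 = 0.233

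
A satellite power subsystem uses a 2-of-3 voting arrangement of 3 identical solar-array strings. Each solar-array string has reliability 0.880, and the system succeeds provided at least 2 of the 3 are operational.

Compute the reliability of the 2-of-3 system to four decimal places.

0.9603

R = Σ_{i=2}^{3} C(3,i) p^i (1−p)^{3−i} with p = 0.880
C(3,2)·0.880^2·0.120^1 = 0.278784
C(3,3)·0.880^3·0.120^0 = 0.681472
Sum = 0.9603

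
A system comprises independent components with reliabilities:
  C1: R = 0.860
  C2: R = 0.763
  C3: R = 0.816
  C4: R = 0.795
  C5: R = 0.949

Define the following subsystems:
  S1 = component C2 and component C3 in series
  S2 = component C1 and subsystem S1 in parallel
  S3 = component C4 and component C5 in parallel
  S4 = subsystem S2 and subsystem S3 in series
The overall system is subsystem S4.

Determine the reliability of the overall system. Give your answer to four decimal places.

0.9373

Series (C2 and C3): 0.763000 × 0.816000 = 0.622608
Parallel (C1 and [0.622608]): 1 − (1 − 0.860000)(1 − 0.622608) = 0.947165
Parallel (C4 and C5): 1 − (1 − 0.795000)(1 − 0.949000) = 0.989545
Series ([0.947165] and [0.989545]): 0.947165 × 0.989545 = 0.9373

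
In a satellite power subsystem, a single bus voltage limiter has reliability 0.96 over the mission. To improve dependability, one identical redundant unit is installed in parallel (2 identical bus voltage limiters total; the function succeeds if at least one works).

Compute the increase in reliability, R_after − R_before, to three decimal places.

0.038

R_before = 0.96
R_after = 1 − (1 − 0.96)^2 = 0.998
ΔR = 0.998 − 0.96 = 0.038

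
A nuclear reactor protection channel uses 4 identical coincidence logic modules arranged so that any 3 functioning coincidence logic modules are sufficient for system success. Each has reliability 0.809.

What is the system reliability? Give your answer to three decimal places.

R = Σ_{i=3}^{4} C(4,i) p^i (1−p)^{4−i} with p = 0.809
C(4,3)·0.809^3·0.191^1 = 0.40452
C(4,4)·0.809^4·0.191^0 = 0.42835
Sum = 0.833

0.833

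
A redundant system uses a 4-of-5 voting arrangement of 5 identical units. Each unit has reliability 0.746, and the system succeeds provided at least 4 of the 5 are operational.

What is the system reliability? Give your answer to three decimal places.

R = Σ_{i=4}^{5} C(5,i) p^i (1−p)^{5−i} with p = 0.746
C(5,4)·0.746^4·0.254^1 = 0.39333
C(5,5)·0.746^5·0.254^0 = 0.23104
Sum = 0.624

0.624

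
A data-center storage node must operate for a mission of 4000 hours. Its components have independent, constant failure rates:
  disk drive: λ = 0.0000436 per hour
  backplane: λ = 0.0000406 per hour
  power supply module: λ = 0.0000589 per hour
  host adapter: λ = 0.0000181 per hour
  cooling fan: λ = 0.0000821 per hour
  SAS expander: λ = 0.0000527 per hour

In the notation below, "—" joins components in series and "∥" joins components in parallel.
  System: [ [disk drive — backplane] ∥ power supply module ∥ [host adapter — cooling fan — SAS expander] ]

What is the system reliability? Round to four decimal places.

0.9725

R(disk drive) = exp(−0.0000436 × 4000) = 0.839961
R(backplane) = exp(−0.0000406 × 4000) = 0.850101
R(power supply module) = exp(−0.0000589 × 4000) = 0.790097
R(host adapter) = exp(−0.0000181 × 4000) = 0.930159
R(cooling fan) = exp(−0.0000821 × 4000) = 0.720075
R(SAS expander) = exp(−0.0000527 × 4000) = 0.809936
Series (disk drive and backplane): 0.839961 × 0.850101 = 0.714052
Series (host adapter, cooling fan, and SAS expander): 0.930159 × 0.720075 × 0.809936 = 0.542482
Parallel ([0.714052], power supply module, and [0.542482]): 1 − (1 − 0.714052)(1 − 0.790097)(1 − 0.542482) = 0.9725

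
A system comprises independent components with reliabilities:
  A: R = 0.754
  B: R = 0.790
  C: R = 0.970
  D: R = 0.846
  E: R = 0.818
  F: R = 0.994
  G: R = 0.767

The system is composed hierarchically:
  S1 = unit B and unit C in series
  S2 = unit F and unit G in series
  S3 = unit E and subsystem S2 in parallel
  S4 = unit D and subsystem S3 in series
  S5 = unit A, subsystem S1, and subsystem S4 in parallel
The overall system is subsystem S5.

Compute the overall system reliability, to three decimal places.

0.989

Series (B and C): 0.79000 × 0.97000 = 0.76630
Series (F and G): 0.99400 × 0.76700 = 0.76240
Parallel (E and [0.76240]): 1 − (1 − 0.81800)(1 − 0.76240) = 0.95676
Series (D and [0.95676]): 0.84600 × 0.95676 = 0.80942
Parallel (A, [0.76630], and [0.80942]): 1 − (1 − 0.75400)(1 − 0.76630)(1 − 0.80942) = 0.989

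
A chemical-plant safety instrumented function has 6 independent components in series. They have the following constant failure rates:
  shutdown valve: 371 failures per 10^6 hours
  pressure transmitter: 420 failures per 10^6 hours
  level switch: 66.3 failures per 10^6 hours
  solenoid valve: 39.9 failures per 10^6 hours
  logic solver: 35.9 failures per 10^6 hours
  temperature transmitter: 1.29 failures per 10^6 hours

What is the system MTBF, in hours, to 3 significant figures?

Series of exponential components: λ_sys = Σ λ_i
λ_sys = 0.000371 + 0.000420 + 0.0000663 + 0.0000399 + 0.0000359 + 0.00000129 = 9.3439e-04 /h
MTBF = 1 / λ_sys = 1070 h

1070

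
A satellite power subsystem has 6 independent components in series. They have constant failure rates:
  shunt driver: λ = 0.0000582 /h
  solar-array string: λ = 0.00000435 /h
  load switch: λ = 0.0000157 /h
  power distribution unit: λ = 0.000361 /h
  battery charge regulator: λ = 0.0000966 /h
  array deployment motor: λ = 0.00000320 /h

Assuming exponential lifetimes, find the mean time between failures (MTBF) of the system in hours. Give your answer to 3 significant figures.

Series of exponential components: λ_sys = Σ λ_i
λ_sys = 0.0000582 + 0.00000435 + 0.0000157 + 0.000361 + 0.0000966 + 0.00000320 = 5.3905e-04 /h
MTBF = 1 / λ_sys = 1860 h

1860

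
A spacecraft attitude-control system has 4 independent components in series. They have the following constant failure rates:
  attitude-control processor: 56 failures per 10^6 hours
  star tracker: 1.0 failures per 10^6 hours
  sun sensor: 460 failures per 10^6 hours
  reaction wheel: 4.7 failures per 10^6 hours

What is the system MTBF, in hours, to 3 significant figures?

1920

Series of exponential components: λ_sys = Σ λ_i
λ_sys = 0.000056 + 0.0000010 + 0.00046 + 0.0000047 = 5.2170e-04 /h
MTBF = 1 / λ_sys = 1920 h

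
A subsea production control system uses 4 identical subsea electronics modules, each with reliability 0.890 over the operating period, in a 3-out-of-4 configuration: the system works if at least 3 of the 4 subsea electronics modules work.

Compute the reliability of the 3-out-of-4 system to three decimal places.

R = Σ_{i=3}^{4} C(4,i) p^i (1−p)^{4−i} with p = 0.890
C(4,3)·0.890^3·0.110^1 = 0.31019
C(4,4)·0.890^4·0.110^0 = 0.62742
Sum = 0.938

0.938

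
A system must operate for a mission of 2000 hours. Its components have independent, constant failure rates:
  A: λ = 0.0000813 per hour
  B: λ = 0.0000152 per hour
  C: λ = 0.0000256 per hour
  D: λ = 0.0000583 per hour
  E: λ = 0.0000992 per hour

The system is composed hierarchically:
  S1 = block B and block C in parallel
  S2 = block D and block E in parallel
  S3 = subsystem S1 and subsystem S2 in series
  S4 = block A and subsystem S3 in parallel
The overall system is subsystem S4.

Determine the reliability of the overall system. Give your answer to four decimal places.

R(A) = exp(−0.0000813 × 2000) = 0.849931
R(B) = exp(−0.0000152 × 2000) = 0.970057
R(C) = exp(−0.0000256 × 2000) = 0.950089
R(D) = exp(−0.0000583 × 2000) = 0.889941
R(E) = exp(−0.0000992 × 2000) = 0.820042
Parallel (B and C): 1 − (1 − 0.970057)(1 − 0.950089) = 0.998506
Parallel (D and E): 1 − (1 − 0.889941)(1 − 0.820042) = 0.980194
Series ([0.998506] and [0.980194]): 0.998506 × 0.980194 = 0.978730
Parallel (A and [0.978730]): 1 − (1 − 0.849931)(1 − 0.978730) = 0.9968

0.9968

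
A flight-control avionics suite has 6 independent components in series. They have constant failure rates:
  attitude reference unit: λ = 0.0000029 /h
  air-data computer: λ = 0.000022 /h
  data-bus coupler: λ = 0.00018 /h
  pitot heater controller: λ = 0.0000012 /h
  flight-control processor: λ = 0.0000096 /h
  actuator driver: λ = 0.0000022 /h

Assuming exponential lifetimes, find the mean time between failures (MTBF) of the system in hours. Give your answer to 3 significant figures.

Series of exponential components: λ_sys = Σ λ_i
λ_sys = 0.0000029 + 0.000022 + 0.00018 + 0.0000012 + 0.0000096 + 0.0000022 = 2.1790e-04 /h
MTBF = 1 / λ_sys = 4590 h

4590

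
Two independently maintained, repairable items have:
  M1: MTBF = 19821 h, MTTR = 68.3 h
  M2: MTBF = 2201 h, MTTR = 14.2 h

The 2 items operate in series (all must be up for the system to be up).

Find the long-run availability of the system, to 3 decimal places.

A(M1) = MTBF/(MTBF+MTTR) = 19821/(19821+68.3) = 0.996566
A(M2) = MTBF/(MTBF+MTTR) = 2201/(2201+14.2) = 0.993590
Series availability: 0.996566 × 0.993590 = 0.990

0.990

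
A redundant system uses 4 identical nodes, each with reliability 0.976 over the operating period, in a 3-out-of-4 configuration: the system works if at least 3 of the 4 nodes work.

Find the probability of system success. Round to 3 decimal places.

0.997

R = Σ_{i=3}^{4} C(4,i) p^i (1−p)^{4−i} with p = 0.976
C(4,3)·0.976^3·0.024^1 = 0.08925
C(4,4)·0.976^4·0.024^0 = 0.90740
Sum = 0.997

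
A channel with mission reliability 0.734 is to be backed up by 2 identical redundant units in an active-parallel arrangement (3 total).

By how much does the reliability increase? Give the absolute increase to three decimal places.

R_before = 0.734
R_after = 1 − (1 − 0.734)^3 = 0.981
ΔR = 0.981 − 0.734 = 0.247

0.247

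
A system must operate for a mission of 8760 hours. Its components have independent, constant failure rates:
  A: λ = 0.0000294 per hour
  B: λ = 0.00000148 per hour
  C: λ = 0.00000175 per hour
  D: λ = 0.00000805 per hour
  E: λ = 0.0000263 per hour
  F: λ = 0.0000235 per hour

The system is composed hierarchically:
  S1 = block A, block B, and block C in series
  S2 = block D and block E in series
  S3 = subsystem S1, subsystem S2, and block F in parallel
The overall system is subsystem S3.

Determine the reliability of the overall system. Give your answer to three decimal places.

R(A) = exp(−0.0000294 × 8760) = 0.77295
R(B) = exp(−0.00000148 × 8760) = 0.98712
R(C) = exp(−0.00000175 × 8760) = 0.98479
R(D) = exp(−0.00000805 × 8760) = 0.93191
R(E) = exp(−0.0000263 × 8760) = 0.79423
R(F) = exp(−0.0000235 × 8760) = 0.81395
Series (A, B, and C): 0.77295 × 0.98712 × 0.98479 = 0.75139
Series (D and E): 0.93191 × 0.79423 = 0.74015
Parallel ([0.75139], [0.74015], and F): 1 − (1 − 0.75139)(1 − 0.74015)(1 − 0.81395) = 0.988

0.988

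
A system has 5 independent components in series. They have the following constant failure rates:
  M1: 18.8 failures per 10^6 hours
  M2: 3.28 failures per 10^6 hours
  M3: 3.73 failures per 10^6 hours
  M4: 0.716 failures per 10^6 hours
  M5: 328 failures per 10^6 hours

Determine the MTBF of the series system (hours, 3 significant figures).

Series of exponential components: λ_sys = Σ λ_i
λ_sys = 0.0000188 + 0.00000328 + 0.00000373 + 0.000000716 + 0.000328 = 3.5453e-04 /h
MTBF = 1 / λ_sys = 2820 h

2820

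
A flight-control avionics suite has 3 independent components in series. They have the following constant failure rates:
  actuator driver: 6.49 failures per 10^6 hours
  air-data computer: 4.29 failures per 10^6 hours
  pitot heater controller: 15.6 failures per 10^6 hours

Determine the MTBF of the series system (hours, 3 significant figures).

Series of exponential components: λ_sys = Σ λ_i
λ_sys = 0.00000649 + 0.00000429 + 0.0000156 = 2.6380e-05 /h
MTBF = 1 / λ_sys = 37900 h

37900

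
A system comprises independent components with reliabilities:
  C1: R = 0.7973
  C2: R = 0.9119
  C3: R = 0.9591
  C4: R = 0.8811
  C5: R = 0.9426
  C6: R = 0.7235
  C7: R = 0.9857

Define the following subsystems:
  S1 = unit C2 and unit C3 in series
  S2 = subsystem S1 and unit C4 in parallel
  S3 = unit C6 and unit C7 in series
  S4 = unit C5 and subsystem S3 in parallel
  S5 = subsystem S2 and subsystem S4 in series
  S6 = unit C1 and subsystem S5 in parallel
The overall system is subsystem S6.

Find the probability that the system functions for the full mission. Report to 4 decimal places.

Series (C2 and C3): 0.911900 × 0.959100 = 0.874603
Parallel ([0.874603] and C4): 1 − (1 − 0.874603)(1 − 0.881100) = 0.985090
Series (C6 and C7): 0.723500 × 0.985700 = 0.713154
Parallel (C5 and [0.713154]): 1 − (1 − 0.942600)(1 − 0.713154) = 0.983535
Series ([0.985090] and [0.983535]): 0.985090 × 0.983535 = 0.968870
Parallel (C1 and [0.968870]): 1 − (1 − 0.797300)(1 − 0.968870) = 0.9937

0.9937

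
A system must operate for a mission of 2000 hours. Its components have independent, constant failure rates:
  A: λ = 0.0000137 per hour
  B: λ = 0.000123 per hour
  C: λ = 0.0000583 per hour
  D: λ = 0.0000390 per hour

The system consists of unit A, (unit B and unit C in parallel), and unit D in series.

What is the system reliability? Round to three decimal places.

R(A) = exp(−0.0000137 × 2000) = 0.97297
R(B) = exp(−0.000123 × 2000) = 0.78192
R(C) = exp(−0.0000583 × 2000) = 0.88994
R(D) = exp(−0.0000390 × 2000) = 0.92496
Parallel (B and C): 1 − (1 − 0.78192)(1 − 0.88994) = 0.97600
Series (A, [0.97600], and D): 0.97297 × 0.97600 × 0.92496 = 0.878

0.878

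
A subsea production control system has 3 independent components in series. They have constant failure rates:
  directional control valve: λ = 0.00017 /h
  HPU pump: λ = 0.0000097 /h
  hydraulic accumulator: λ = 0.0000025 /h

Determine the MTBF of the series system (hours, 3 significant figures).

Series of exponential components: λ_sys = Σ λ_i
λ_sys = 0.00017 + 0.0000097 + 0.0000025 = 1.8220e-04 /h
MTBF = 1 / λ_sys = 5490 h

5490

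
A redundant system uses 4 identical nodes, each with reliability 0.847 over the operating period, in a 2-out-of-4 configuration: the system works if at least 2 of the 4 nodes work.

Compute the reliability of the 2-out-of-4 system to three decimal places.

0.987

R = Σ_{i=2}^{4} C(4,i) p^i (1−p)^{4−i} with p = 0.847
C(4,2)·0.847^2·0.153^2 = 0.10076
C(4,3)·0.847^3·0.153^1 = 0.37188
C(4,4)·0.847^4·0.153^0 = 0.51468
Sum = 0.987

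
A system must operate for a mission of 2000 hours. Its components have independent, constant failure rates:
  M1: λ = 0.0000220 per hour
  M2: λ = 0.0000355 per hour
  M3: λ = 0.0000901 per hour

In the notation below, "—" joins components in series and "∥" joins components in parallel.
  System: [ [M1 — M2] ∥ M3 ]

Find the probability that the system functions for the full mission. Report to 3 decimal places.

0.982

R(M1) = exp(−0.0000220 × 2000) = 0.95695
R(M2) = exp(−0.0000355 × 2000) = 0.93146
R(M3) = exp(−0.0000901 × 2000) = 0.83510
Series (M1 and M2): 0.95695 × 0.93146 = 0.89136
Parallel ([0.89136] and M3): 1 − (1 − 0.89136)(1 − 0.83510) = 0.982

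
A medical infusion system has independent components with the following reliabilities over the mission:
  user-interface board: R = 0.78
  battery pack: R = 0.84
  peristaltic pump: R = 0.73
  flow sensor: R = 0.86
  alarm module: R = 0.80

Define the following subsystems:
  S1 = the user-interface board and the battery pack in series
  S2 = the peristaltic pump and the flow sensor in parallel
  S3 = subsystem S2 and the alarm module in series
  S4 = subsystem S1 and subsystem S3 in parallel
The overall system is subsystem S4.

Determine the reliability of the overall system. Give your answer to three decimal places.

Series (user-interface board and battery pack): 0.78000 × 0.84000 = 0.65520
Parallel (peristaltic pump and flow sensor): 1 − (1 − 0.73000)(1 − 0.86000) = 0.96220
Series ([0.96220] and alarm module): 0.96220 × 0.80000 = 0.76976
Parallel ([0.65520] and [0.76976]): 1 − (1 − 0.65520)(1 − 0.76976) = 0.921

0.921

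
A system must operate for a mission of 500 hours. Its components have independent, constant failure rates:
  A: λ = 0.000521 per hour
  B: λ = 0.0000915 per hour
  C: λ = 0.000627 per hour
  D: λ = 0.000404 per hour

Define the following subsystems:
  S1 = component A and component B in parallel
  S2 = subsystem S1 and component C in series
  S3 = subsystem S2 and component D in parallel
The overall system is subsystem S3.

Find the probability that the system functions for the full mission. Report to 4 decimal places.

0.9494

R(A) = exp(−0.000521 × 500) = 0.770666
R(B) = exp(−0.0000915 × 500) = 0.955281
R(C) = exp(−0.000627 × 500) = 0.730884
R(D) = exp(−0.000404 × 500) = 0.817095
Parallel (A and B): 1 − (1 − 0.770666)(1 − 0.955281) = 0.989744
Series ([0.989744] and C): 0.989744 × 0.730884 = 0.723388
Parallel ([0.723388] and D): 1 − (1 − 0.723388)(1 − 0.817095) = 0.9494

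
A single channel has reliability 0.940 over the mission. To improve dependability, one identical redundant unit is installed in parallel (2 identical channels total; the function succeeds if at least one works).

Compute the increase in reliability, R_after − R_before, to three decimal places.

R_before = 0.940
R_after = 1 − (1 − 0.940)^2 = 0.996
ΔR = 0.996 − 0.940 = 0.056

0.056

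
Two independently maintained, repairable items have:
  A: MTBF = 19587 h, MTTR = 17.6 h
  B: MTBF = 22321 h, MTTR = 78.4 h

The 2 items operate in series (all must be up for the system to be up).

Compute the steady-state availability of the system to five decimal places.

0.99561

A(A) = MTBF/(MTBF+MTTR) = 19587/(19587+17.6) = 0.999102
A(B) = MTBF/(MTBF+MTTR) = 22321/(22321+78.4) = 0.996500
Series availability: 0.999102 × 0.996500 = 0.99561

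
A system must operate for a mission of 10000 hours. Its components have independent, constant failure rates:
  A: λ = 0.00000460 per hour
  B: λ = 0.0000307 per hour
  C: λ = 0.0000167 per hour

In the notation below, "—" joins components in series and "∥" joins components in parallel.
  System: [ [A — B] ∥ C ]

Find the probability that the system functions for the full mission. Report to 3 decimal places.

R(A) = exp(−0.00000460 × 10000) = 0.95504
R(B) = exp(−0.0000307 × 10000) = 0.73565
R(C) = exp(−0.0000167 × 10000) = 0.84620
Series (A and B): 0.95504 × 0.73565 = 0.70258
Parallel ([0.70258] and C): 1 − (1 − 0.70258)(1 − 0.84620) = 0.954

0.954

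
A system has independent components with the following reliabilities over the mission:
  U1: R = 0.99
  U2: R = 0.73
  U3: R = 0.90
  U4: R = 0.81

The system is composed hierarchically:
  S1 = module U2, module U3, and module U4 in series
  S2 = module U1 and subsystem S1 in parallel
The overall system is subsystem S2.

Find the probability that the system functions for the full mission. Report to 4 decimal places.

Series (U2, U3, and U4): 0.730000 × 0.900000 × 0.810000 = 0.532170
Parallel (U1 and [0.532170]): 1 − (1 − 0.990000)(1 − 0.532170) = 0.9953

0.9953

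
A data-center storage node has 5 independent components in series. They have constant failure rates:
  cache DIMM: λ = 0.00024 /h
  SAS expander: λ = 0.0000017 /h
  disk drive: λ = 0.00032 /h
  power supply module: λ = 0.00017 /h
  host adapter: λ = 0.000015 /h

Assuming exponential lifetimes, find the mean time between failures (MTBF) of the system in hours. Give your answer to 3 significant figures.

1340

Series of exponential components: λ_sys = Σ λ_i
λ_sys = 0.00024 + 0.0000017 + 0.00032 + 0.00017 + 0.000015 = 7.4670e-04 /h
MTBF = 1 / λ_sys = 1340 h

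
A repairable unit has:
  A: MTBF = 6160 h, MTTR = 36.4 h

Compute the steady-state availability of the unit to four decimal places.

A(A) = MTBF/(MTBF+MTTR) = 6160/(6160+36.4) = 0.9941

0.9941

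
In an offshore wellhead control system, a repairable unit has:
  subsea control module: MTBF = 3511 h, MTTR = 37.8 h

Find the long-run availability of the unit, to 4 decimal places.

0.9893

A(subsea control module) = MTBF/(MTBF+MTTR) = 3511/(3511+37.8) = 0.9893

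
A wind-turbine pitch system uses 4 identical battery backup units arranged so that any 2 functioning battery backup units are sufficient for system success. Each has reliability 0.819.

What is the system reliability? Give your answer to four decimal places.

R = Σ_{i=2}^{4} C(4,i) p^i (1−p)^{4−i} with p = 0.819
C(4,2)·0.819^2·0.181^2 = 0.131849
C(4,3)·0.819^3·0.181^1 = 0.397732
C(4,4)·0.819^4·0.181^0 = 0.449920
Sum = 0.9795

0.9795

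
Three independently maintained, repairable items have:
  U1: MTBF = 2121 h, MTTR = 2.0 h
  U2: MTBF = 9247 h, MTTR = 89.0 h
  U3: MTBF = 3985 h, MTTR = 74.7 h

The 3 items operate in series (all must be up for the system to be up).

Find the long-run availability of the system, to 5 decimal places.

A(U1) = MTBF/(MTBF+MTTR) = 2121/(2121+2.0) = 0.999058
A(U2) = MTBF/(MTBF+MTTR) = 9247/(9247+89.0) = 0.990467
A(U3) = MTBF/(MTBF+MTTR) = 3985/(3985+74.7) = 0.981600
Series availability: 0.999058 × 0.990467 × 0.981600 = 0.97133

0.97133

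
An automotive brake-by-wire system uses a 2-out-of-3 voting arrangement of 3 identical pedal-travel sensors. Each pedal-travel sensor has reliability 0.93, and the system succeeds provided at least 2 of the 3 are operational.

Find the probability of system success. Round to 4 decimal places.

R = Σ_{i=2}^{3} C(3,i) p^i (1−p)^{3−i} with p = 0.93
C(3,2)·0.93^2·0.07^1 = 0.181629
C(3,3)·0.93^3·0.07^0 = 0.804357
Sum = 0.9860

0.9860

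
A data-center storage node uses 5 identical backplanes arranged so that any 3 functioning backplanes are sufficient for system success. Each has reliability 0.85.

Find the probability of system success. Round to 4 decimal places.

R = Σ_{i=3}^{5} C(5,i) p^i (1−p)^{5−i} with p = 0.85
C(5,3)·0.85^3·0.15^2 = 0.138178
C(5,4)·0.85^4·0.15^1 = 0.391505
C(5,5)·0.85^5·0.15^0 = 0.443705
Sum = 0.9734

0.9734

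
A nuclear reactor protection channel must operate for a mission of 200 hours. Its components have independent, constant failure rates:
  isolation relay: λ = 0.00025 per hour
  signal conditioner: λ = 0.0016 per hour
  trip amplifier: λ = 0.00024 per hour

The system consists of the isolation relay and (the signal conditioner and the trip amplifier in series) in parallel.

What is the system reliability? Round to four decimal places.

R(isolation relay) = exp(−0.00025 × 200) = 0.951229
R(signal conditioner) = exp(−0.0016 × 200) = 0.726149
R(trip amplifier) = exp(−0.00024 × 200) = 0.953134
Series (signal conditioner and trip amplifier): 0.726149 × 0.953134 = 0.692117
Parallel (isolation relay and [0.692117]): 1 − (1 − 0.951229)(1 − 0.692117) = 0.9850

0.9850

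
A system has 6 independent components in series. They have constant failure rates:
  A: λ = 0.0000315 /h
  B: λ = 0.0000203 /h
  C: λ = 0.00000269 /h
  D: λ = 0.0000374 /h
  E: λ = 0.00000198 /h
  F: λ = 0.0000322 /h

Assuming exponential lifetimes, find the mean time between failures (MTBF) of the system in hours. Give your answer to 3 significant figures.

Series of exponential components: λ_sys = Σ λ_i
λ_sys = 0.0000315 + 0.0000203 + 0.00000269 + 0.0000374 + 0.00000198 + 0.0000322 = 1.2607e-04 /h
MTBF = 1 / λ_sys = 7930 h

7930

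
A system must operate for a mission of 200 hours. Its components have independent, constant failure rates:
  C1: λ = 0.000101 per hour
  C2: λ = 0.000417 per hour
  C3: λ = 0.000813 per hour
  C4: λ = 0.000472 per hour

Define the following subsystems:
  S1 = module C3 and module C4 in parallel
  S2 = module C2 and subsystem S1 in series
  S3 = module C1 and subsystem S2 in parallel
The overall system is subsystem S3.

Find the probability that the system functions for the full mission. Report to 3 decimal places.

R(C1) = exp(−0.000101 × 200) = 0.98000
R(C2) = exp(−0.000417 × 200) = 0.91998
R(C3) = exp(−0.000813 × 200) = 0.84993
R(C4) = exp(−0.000472 × 200) = 0.90992
Parallel (C3 and C4): 1 − (1 − 0.84993)(1 − 0.90992) = 0.98648
Series (C2 and [0.98648]): 0.91998 × 0.98648 = 0.90754
Parallel (C1 and [0.90754]): 1 − (1 − 0.98000)(1 − 0.90754) = 0.998

0.998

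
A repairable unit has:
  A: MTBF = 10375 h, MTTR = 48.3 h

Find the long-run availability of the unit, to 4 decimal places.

0.9954

A(A) = MTBF/(MTBF+MTTR) = 10375/(10375+48.3) = 0.9954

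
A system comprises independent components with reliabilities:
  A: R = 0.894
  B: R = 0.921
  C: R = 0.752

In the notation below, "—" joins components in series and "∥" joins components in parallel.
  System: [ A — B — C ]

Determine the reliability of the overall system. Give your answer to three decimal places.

Series (A, B, and C): 0.89400 × 0.92100 × 0.75200 = 0.619

0.619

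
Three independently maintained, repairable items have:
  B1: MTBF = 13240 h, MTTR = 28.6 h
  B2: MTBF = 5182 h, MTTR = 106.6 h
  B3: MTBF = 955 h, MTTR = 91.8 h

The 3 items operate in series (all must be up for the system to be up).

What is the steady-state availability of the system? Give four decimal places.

A(B1) = MTBF/(MTBF+MTTR) = 13240/(13240+28.6) = 0.997845
A(B2) = MTBF/(MTBF+MTTR) = 5182/(5182+106.6) = 0.979843
A(B3) = MTBF/(MTBF+MTTR) = 955/(955+91.8) = 0.912304
Series availability: 0.997845 × 0.979843 × 0.912304 = 0.8920

0.8920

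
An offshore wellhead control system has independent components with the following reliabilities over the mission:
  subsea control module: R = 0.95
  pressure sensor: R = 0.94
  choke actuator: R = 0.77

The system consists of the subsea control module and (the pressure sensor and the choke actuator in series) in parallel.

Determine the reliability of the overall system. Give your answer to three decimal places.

0.986

Series (pressure sensor and choke actuator): 0.94000 × 0.77000 = 0.72380
Parallel (subsea control module and [0.72380]): 1 − (1 − 0.95000)(1 − 0.72380) = 0.986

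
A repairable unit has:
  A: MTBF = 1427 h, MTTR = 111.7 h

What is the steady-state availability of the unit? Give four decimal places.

A(A) = MTBF/(MTBF+MTTR) = 1427/(1427+111.7) = 0.9274

0.9274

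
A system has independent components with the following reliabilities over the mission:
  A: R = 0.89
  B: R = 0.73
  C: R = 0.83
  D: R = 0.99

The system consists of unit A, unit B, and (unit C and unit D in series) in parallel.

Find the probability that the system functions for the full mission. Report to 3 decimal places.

Series (C and D): 0.83000 × 0.99000 = 0.82170
Parallel (A, B, and [0.82170]): 1 − (1 − 0.89000)(1 − 0.73000)(1 − 0.82170) = 0.995

0.995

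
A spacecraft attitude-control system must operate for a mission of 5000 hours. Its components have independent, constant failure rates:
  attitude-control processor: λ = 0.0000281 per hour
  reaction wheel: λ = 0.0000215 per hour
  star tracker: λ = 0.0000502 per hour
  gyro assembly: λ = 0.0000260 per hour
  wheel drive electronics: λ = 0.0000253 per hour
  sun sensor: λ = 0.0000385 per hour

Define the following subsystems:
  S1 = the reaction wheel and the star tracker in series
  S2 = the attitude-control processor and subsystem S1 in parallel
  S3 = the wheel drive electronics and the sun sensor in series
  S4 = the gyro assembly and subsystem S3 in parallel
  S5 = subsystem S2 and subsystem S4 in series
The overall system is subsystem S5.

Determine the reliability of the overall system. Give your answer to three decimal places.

R(attitude-control processor) = exp(−0.0000281 × 5000) = 0.86892
R(reaction wheel) = exp(−0.0000215 × 5000) = 0.89808
R(star tracker) = exp(−0.0000502 × 5000) = 0.77802
R(gyro assembly) = exp(−0.0000260 × 5000) = 0.87810
R(wheel drive electronics) = exp(−0.0000253 × 5000) = 0.88117
R(sun sensor) = exp(−0.0000385 × 5000) = 0.82489
Series (reaction wheel and star tracker): 0.89808 × 0.77802 = 0.69872
Parallel (attitude-control processor and [0.69872]): 1 − (1 − 0.86892)(1 − 0.69872) = 0.96051
Series (wheel drive electronics and sun sensor): 0.88117 × 0.82489 = 0.72687
Parallel (gyro assembly and [0.72687]): 1 − (1 − 0.87810)(1 − 0.72687) = 0.96671
Series ([0.96051] and [0.96671]): 0.96051 × 0.96671 = 0.929

0.929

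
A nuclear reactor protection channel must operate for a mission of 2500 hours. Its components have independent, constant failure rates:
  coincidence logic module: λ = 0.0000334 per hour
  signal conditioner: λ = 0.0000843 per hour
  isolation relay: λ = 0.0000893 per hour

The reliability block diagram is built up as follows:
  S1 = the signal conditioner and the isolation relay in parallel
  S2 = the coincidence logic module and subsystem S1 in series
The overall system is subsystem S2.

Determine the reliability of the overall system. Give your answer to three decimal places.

0.885

R(coincidence logic module) = exp(−0.0000334 × 2500) = 0.91989
R(signal conditioner) = exp(−0.0000843 × 2500) = 0.80998
R(isolation relay) = exp(−0.0000893 × 2500) = 0.79991
Parallel (signal conditioner and isolation relay): 1 − (1 − 0.80998)(1 − 0.79991) = 0.96198
Series (coincidence logic module and [0.96198]): 0.91989 × 0.96198 = 0.885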